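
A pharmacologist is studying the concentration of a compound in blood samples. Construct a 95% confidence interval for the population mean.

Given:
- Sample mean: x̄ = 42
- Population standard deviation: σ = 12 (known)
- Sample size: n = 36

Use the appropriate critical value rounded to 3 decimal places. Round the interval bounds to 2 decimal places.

The population standard deviation σ is known, so use a z-interval (standard normal critical value).

For 95% confidence, z* = 1.96 (from standard normal table)

Standard error: SE = σ/√n = 12/√36 = 2.000000

Margin of error: E = z* × SE = 1.96 × 2.000000 = 3.9200

Z-interval: x̄ ± E = 42 ± 3.9200 = (38.0800, 45.9200)

Rounded to 2 decimal places:

(38.08, 45.92)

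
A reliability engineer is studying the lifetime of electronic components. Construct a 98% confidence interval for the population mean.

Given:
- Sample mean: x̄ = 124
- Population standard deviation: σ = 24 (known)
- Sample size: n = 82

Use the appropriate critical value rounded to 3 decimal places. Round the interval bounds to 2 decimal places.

The population standard deviation σ is known, so use a z-interval (standard normal critical value).

For 98% confidence, z* = 2.326 (from standard normal table)

Standard error: SE = σ/√n = 24/√82 = 2.650357

Margin of error: E = z* × SE = 2.326 × 2.650357 = 6.1647

Z-interval: x̄ ± E = 124 ± 6.1647 = (117.8353, 130.1647)

Rounded to 2 decimal places:

(117.84, 130.16)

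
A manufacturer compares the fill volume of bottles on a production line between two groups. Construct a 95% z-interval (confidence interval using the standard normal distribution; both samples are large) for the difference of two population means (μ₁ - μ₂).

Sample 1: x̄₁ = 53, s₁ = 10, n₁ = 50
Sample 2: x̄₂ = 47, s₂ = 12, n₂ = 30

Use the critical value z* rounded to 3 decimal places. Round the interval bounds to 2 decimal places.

Both samples are large (n₁ = 50 ≥ 30, n₂ = 30 ≥ 30), so a z-interval for the difference of means applies.

Point estimate: x̄₁ - x̄₂ = 53 - 47 = 6

Standard error: SE = √(s₁²/n₁ + s₂²/n₂)
= √(10²/50 + 12²/30)
= √(2.000000 + 4.800000)
= 2.607681

For 95% confidence, z* = 1.96 (from standard normal table)
Margin of error: E = z* × SE = 1.96 × 2.607681 = 5.1111

Z-interval: (x̄₁ - x̄₂) ± E = 6 ± 5.1111 = (0.8889, 11.1111)

Rounded to 2 decimal places:

(0.89, 11.11)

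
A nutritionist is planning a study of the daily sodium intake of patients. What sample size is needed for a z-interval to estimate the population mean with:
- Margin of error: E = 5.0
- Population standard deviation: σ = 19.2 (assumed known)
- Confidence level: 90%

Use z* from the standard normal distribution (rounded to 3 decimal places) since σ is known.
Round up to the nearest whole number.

Using z* since population σ is known (z-interval formula).

For 90% confidence, z* = 1.645 (from standard normal table)

Sample size formula for z-interval: n = (z*σ/E)²

n = (1.645 × 19.2 / 5.0)²
  = (6.316800)²
  = 39.9020

Round up to the nearest whole number: n = 40

40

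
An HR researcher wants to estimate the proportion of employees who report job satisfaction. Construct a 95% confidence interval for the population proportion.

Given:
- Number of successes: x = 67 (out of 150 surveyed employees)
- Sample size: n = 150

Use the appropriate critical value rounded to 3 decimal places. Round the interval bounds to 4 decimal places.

Sample proportion: p̂ = 67/150 = 0.446667

Check conditions for normal approximation:
  np̂ = 67 ≥ 10 ✓
  n(1-p̂) = 83 ≥ 10 ✓

The sample is large enough, so use a z-interval (normal approximation) for the proportion.

For 95% confidence, z* = 1.96 (from standard normal table)

Standard error: SE = √(p̂(1-p̂)/n) = √(0.446667×0.553333/150) = 0.04059192

Margin of error: E = z* × SE = 1.96 × 0.04059192 = 0.079560

Z-interval: p̂ ± E = 0.446667 ± 0.079560 = (0.367107, 0.526227)

Rounded to 4 decimal places:

(0.3671, 0.5262)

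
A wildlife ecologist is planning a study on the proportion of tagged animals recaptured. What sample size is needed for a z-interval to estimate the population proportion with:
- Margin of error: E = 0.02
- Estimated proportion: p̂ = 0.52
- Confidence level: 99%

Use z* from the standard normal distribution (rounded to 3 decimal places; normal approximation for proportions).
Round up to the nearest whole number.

Using z* for proportion z-interval (normal approximation).

For 99% confidence, z* = 2.576 (from standard normal table)

Sample size formula for proportion z-interval: n = z*²p̂(1-p̂)/E²

n = 2.576² × 0.52 × 0.48 / 0.02²
  = 6.635776 × 0.2496 / 0.0004
  = 4140.7242

Round up to the nearest whole number: n = 4141

4141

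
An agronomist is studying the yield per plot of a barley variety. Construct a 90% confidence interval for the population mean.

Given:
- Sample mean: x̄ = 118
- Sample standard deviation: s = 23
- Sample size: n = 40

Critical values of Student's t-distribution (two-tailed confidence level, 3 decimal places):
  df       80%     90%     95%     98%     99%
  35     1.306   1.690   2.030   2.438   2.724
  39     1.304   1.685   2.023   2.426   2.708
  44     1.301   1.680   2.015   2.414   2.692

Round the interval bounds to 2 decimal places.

The population standard deviation σ is unknown (only the sample standard deviation s is given), so use a t-interval with df = n - 1 = 40 - 1 = 39.

For 90% confidence with df = 39, t* = 1.685 (from t-table)

Standard error: SE = s/√n = 23/√40 = 3.636619

Margin of error: E = t* × SE = 1.685 × 3.636619 = 6.1277

T-interval: x̄ ± E = 118 ± 6.1277 = (111.8723, 124.1277)

Rounded to 2 decimal places:

(111.87, 124.13)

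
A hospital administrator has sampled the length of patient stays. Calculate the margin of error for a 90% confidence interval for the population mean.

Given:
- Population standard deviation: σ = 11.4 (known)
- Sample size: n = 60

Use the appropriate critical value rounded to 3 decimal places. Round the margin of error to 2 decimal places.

The population standard deviation σ is known, so use the z-interval margin of error formula.

For 90% confidence, z* = 1.645 (from standard normal table)

Margin of error formula for z-interval: E = z* × σ/√n

E = 1.645 × 11.4/√60
  = 1.645 × 1.471734
  = 2.4210

Rounded to 2 decimal places:

2.42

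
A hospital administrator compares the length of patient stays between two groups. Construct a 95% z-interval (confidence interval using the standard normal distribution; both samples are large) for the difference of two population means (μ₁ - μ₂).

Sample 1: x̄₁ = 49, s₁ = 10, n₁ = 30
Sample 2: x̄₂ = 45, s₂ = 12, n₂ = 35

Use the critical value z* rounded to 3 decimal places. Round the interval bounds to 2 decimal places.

Both samples are large (n₁ = 30 ≥ 30, n₂ = 35 ≥ 30), so a z-interval for the difference of means applies.

Point estimate: x̄₁ - x̄₂ = 49 - 45 = 4

Standard error: SE = √(s₁²/n₁ + s₂²/n₂)
= √(10²/30 + 12²/35)
= √(3.333333 + 4.114286)
= 2.729033

For 95% confidence, z* = 1.96 (from standard normal table)
Margin of error: E = z* × SE = 1.96 × 2.729033 = 5.3489

Z-interval: (x̄₁ - x̄₂) ± E = 4 ± 5.3489 = (-1.3489, 9.3489)

Rounded to 2 decimal places:

(-1.35, 9.35)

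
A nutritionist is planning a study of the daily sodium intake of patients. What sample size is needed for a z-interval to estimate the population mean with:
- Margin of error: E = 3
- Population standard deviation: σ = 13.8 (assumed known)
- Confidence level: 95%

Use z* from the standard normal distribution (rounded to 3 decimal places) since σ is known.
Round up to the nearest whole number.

Using z* since population σ is known (z-interval formula).

For 95% confidence, z* = 1.96 (from standard normal table)

Sample size formula for z-interval: n = (z*σ/E)²

n = (1.96 × 13.8 / 3)²
  = (9.016000)²
  = 81.2883

Round up to the nearest whole number: n = 82

82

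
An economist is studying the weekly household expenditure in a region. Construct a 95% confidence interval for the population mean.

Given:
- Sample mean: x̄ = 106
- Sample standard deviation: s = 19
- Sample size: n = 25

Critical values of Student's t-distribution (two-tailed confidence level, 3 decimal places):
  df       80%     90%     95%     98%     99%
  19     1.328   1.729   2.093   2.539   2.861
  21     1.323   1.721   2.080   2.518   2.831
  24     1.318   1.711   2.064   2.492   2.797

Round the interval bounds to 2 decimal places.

The population standard deviation σ is unknown (only the sample standard deviation s is given), so use a t-interval with df = n - 1 = 25 - 1 = 24.

For 95% confidence with df = 24, t* = 2.064 (from t-table)

Standard error: SE = s/√n = 19/√25 = 3.800000

Margin of error: E = t* × SE = 2.064 × 3.800000 = 7.8432

T-interval: x̄ ± E = 106 ± 7.8432 = (98.1568, 113.8432)

Rounded to 2 decimal places:

(98.16, 113.84)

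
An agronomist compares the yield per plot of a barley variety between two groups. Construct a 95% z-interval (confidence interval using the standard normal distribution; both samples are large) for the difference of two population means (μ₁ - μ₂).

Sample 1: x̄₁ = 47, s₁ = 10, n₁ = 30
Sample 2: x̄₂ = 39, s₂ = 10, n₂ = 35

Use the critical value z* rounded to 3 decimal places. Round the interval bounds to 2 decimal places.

Both samples are large (n₁ = 30 ≥ 30, n₂ = 35 ≥ 30), so a z-interval for the difference of means applies.

Point estimate: x̄₁ - x̄₂ = 47 - 39 = 8

Standard error: SE = √(s₁²/n₁ + s₂²/n₂)
= √(10²/30 + 10²/35)
= √(3.333333 + 2.857143)
= 2.488067

For 95% confidence, z* = 1.96 (from standard normal table)
Margin of error: E = z* × SE = 1.96 × 2.488067 = 4.8766

Z-interval: (x̄₁ - x̄₂) ± E = 8 ± 4.8766 = (3.1234, 12.8766)

Rounded to 2 decimal places:

(3.12, 12.88)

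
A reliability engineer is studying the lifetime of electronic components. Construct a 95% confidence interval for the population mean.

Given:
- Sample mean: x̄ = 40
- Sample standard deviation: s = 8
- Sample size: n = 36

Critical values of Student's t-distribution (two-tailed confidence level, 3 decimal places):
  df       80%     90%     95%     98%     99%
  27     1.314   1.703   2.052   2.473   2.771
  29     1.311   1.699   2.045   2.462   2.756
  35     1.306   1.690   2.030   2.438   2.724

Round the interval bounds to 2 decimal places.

The population standard deviation σ is unknown (only the sample standard deviation s is given), so use a t-interval with df = n - 1 = 36 - 1 = 35.

For 95% confidence with df = 35, t* = 2.030 (from t-table)

Standard error: SE = s/√n = 8/√36 = 1.333333

Margin of error: E = t* × SE = 2.030 × 1.333333 = 2.7067

T-interval: x̄ ± E = 40 ± 2.7067 = (37.2933, 42.7067)

Rounded to 2 decimal places:

(37.29, 42.71)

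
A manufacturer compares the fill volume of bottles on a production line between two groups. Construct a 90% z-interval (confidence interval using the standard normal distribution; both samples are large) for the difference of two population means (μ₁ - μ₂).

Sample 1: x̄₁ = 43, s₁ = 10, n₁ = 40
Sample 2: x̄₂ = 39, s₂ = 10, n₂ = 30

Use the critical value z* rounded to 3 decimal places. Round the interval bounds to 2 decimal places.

Both samples are large (n₁ = 40 ≥ 30, n₂ = 30 ≥ 30), so a z-interval for the difference of means applies.

Point estimate: x̄₁ - x̄₂ = 43 - 39 = 4

Standard error: SE = √(s₁²/n₁ + s₂²/n₂)
= √(10²/40 + 10²/30)
= √(2.500000 + 3.333333)
= 2.415229

For 90% confidence, z* = 1.645 (from standard normal table)
Margin of error: E = z* × SE = 1.645 × 2.415229 = 3.9731

Z-interval: (x̄₁ - x̄₂) ± E = 4 ± 3.9731 = (0.0269, 7.9731)

Rounded to 2 decimal places:

(0.03, 7.97)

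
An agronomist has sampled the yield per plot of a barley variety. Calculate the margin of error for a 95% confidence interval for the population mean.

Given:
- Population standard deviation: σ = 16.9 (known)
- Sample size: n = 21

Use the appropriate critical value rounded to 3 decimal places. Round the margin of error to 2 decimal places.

The population standard deviation σ is known, so use the z-interval margin of error formula.

For 95% confidence, z* = 1.96 (from standard normal table)

Margin of error formula for z-interval: E = z* × σ/√n

E = 1.96 × 16.9/√21
  = 1.96 × 3.687882
  = 7.2282

Rounded to 2 decimal places:

7.23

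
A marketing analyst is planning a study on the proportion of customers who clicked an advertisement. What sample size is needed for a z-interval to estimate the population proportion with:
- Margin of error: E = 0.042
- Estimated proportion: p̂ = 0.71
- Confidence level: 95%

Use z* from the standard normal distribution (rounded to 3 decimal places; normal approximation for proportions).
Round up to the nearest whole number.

Using z* for proportion z-interval (normal approximation).

For 95% confidence, z* = 1.96 (from standard normal table)

Sample size formula for proportion z-interval: n = z*²p̂(1-p̂)/E²

n = 1.96² × 0.71 × 0.29 / 0.042²
  = 3.8416 × 0.2059 / 0.001764
  = 448.4044

Round up to the nearest whole number: n = 449

449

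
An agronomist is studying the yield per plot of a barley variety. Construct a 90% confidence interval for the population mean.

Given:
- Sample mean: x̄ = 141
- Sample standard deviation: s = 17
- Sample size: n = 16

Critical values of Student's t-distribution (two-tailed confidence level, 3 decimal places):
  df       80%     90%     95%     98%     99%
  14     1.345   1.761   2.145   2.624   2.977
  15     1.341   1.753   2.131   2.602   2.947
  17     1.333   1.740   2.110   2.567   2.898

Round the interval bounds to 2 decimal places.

The population standard deviation σ is unknown (only the sample standard deviation s is given), so use a t-interval with df = n - 1 = 16 - 1 = 15.

For 90% confidence with df = 15, t* = 1.753 (from t-table)

Standard error: SE = s/√n = 17/√16 = 4.250000

Margin of error: E = t* × SE = 1.753 × 4.250000 = 7.4502

T-interval: x̄ ± E = 141 ± 7.4502 = (133.5497, 148.4503)

Rounded to 2 decimal places:

(133.55, 148.45)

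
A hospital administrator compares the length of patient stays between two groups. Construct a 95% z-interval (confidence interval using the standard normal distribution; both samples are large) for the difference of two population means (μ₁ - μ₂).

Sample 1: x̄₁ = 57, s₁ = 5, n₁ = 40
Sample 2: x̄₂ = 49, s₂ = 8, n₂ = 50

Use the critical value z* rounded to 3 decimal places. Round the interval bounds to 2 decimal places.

Both samples are large (n₁ = 40 ≥ 30, n₂ = 50 ≥ 30), so a z-interval for the difference of means applies.

Point estimate: x̄₁ - x̄₂ = 57 - 49 = 8

Standard error: SE = √(s₁²/n₁ + s₂²/n₂)
= √(5²/40 + 8²/50)
= √(0.625000 + 1.280000)
= 1.380217

For 95% confidence, z* = 1.96 (from standard normal table)
Margin of error: E = z* × SE = 1.96 × 1.380217 = 2.7052

Z-interval: (x̄₁ - x̄₂) ± E = 8 ± 2.7052 = (5.2948, 10.7052)

Rounded to 2 decimal places:

(5.29, 10.71)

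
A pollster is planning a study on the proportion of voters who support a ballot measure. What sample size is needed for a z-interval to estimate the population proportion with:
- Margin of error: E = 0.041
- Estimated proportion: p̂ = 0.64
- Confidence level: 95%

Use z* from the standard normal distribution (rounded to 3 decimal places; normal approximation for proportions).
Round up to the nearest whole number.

Using z* for proportion z-interval (normal approximation).

For 95% confidence, z* = 1.96 (from standard normal table)

Sample size formula for proportion z-interval: n = z*²p̂(1-p̂)/E²

n = 1.96² × 0.64 × 0.36 / 0.041²
  = 3.8416 × 0.2304 / 0.001681
  = 526.5346

Round up to the nearest whole number: n = 527

527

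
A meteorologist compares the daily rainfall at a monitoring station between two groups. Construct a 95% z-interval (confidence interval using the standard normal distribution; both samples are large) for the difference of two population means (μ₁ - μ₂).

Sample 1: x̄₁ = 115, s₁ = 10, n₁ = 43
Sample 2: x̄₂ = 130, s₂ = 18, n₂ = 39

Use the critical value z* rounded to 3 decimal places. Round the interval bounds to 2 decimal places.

Both samples are large (n₁ = 43 ≥ 30, n₂ = 39 ≥ 30), so a z-interval for the difference of means applies.

Point estimate: x̄₁ - x̄₂ = 115 - 130 = -15

Standard error: SE = √(s₁²/n₁ + s₂²/n₂)
= √(10²/43 + 18²/39)
= √(2.325581 + 8.307692)
= 3.260870

For 95% confidence, z* = 1.96 (from standard normal table)
Margin of error: E = z* × SE = 1.96 × 3.260870 = 6.3913

Z-interval: (x̄₁ - x̄₂) ± E = -15 ± 6.3913 = (-21.3913, -8.6087)

Rounded to 2 decimal places:

(-21.39, -8.61)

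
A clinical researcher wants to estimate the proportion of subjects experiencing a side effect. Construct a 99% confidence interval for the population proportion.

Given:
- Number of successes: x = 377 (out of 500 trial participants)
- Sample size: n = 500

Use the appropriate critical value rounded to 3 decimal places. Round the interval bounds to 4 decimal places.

Sample proportion: p̂ = 377/500 = 0.754000

Check conditions for normal approximation:
  np̂ = 377 ≥ 10 ✓
  n(1-p̂) = 123 ≥ 10 ✓

The sample is large enough, so use a z-interval (normal approximation) for the proportion.

For 99% confidence, z* = 2.576 (from standard normal table)

Standard error: SE = √(p̂(1-p̂)/n) = √(0.754000×0.246000/500) = 0.01926053

Margin of error: E = z* × SE = 2.576 × 0.01926053 = 0.049615

Z-interval: p̂ ± E = 0.754000 ± 0.049615 = (0.704385, 0.803615)

Rounded to 4 decimal places:

(0.7044, 0.8036)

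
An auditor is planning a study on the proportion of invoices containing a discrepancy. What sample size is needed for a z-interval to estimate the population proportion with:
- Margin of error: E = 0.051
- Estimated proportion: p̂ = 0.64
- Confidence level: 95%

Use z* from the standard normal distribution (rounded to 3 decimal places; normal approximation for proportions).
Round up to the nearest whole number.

Using z* for proportion z-interval (normal approximation).

For 95% confidence, z* = 1.96 (from standard normal table)

Sample size formula for proportion z-interval: n = z*²p̂(1-p̂)/E²

n = 1.96² × 0.64 × 0.36 / 0.051²
  = 3.8416 × 0.2304 / 0.002601
  = 340.2940

Round up to the nearest whole number: n = 341

341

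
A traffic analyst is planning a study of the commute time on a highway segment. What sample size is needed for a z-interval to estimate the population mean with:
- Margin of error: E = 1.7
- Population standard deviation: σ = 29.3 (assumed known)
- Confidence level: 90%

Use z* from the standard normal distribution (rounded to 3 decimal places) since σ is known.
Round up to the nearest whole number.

Using z* since population σ is known (z-interval formula).

For 90% confidence, z* = 1.645 (from standard normal table)

Sample size formula for z-interval: n = (z*σ/E)²

n = (1.645 × 29.3 / 1.7)²
  = (28.352059)²
  = 803.8392

Round up to the nearest whole number: n = 804

804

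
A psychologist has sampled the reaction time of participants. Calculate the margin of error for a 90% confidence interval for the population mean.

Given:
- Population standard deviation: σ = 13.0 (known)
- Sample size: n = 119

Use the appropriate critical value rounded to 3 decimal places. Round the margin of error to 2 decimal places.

The population standard deviation σ is known, so use the z-interval margin of error formula.

For 90% confidence, z* = 1.645 (from standard normal table)

Margin of error formula for z-interval: E = z* × σ/√n

E = 1.645 × 13.0/√119
  = 1.645 × 1.191708
  = 1.9604

Rounded to 2 decimal places:

1.96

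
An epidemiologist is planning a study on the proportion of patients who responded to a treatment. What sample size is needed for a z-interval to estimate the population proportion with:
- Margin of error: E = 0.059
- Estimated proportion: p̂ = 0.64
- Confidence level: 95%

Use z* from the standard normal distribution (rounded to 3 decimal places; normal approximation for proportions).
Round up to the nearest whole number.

Using z* for proportion z-interval (normal approximation).

For 95% confidence, z* = 1.96 (from standard normal table)

Sample size formula for proportion z-interval: n = z*²p̂(1-p̂)/E²

n = 1.96² × 0.64 × 0.36 / 0.059²
  = 3.8416 × 0.2304 / 0.003481
  = 254.2673

Round up to the nearest whole number: n = 255

255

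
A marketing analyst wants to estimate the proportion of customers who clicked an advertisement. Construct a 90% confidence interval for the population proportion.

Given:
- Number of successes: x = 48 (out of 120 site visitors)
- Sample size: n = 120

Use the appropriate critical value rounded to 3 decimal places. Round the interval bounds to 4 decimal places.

Sample proportion: p̂ = 48/120 = 0.400000

Check conditions for normal approximation:
  np̂ = 48 ≥ 10 ✓
  n(1-p̂) = 72 ≥ 10 ✓

The sample is large enough, so use a z-interval (normal approximation) for the proportion.

For 90% confidence, z* = 1.645 (from standard normal table)

Standard error: SE = √(p̂(1-p̂)/n) = √(0.400000×0.600000/120) = 0.04472136

Margin of error: E = z* × SE = 1.645 × 0.04472136 = 0.073567

Z-interval: p̂ ± E = 0.400000 ± 0.073567 = (0.326433, 0.473567)

Rounded to 4 decimal places:

(0.3264, 0.4736)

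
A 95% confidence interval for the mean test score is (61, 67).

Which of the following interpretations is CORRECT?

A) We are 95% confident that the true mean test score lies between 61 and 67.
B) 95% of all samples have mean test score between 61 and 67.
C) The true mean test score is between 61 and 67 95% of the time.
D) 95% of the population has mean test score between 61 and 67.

A confidence interval represents our confidence in the procedure, not a probability statement about the parameter.

Key concept: If we repeated this sampling process many times and computed a 95% CI each time, about 95% of those intervals would contain the true population parameter.

For this specific interval (61, 67):
- Midpoint (point estimate): 64
- Margin of error: 3

The correct interpretation is the one stating confidence that the true parameter lies in the interval — option A.

A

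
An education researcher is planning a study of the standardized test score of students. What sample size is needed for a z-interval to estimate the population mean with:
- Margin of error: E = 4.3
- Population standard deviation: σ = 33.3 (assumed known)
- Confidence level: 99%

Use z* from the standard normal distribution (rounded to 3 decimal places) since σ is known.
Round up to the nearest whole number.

Using z* since population σ is known (z-interval formula).

For 99% confidence, z* = 2.576 (from standard normal table)

Sample size formula for z-interval: n = (z*σ/E)²

n = (2.576 × 33.3 / 4.3)²
  = (19.949023)²
  = 397.9635

Round up to the nearest whole number: n = 398

398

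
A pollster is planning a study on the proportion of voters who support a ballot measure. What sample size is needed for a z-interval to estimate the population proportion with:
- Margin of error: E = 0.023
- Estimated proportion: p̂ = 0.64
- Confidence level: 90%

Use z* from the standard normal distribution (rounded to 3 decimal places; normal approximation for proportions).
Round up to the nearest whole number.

Using z* for proportion z-interval (normal approximation).

For 90% confidence, z* = 1.645 (from standard normal table)

Sample size formula for proportion z-interval: n = z*²p̂(1-p̂)/E²

n = 1.645² × 0.64 × 0.36 / 0.023²
  = 2.706025 × 0.2304 / 0.000529
  = 1178.5788

Round up to the nearest whole number: n = 1179

1179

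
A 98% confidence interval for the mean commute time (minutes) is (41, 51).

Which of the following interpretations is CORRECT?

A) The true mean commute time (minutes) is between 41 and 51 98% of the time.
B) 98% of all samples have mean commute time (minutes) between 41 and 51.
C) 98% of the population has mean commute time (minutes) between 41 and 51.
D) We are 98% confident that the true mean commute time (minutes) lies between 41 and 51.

A confidence interval represents our confidence in the procedure, not a probability statement about the parameter.

Key concept: If we repeated this sampling process many times and computed a 98% CI each time, about 98% of those intervals would contain the true population parameter.

For this specific interval (41, 51):
- Midpoint (point estimate): 46
- Margin of error: 5

The correct interpretation is the one stating confidence that the true parameter lies in the interval — option D.

D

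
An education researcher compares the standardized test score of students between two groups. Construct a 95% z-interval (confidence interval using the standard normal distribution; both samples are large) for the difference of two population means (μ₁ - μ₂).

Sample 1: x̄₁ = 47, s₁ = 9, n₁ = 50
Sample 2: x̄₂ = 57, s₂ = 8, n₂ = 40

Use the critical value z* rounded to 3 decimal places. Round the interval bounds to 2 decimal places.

Both samples are large (n₁ = 50 ≥ 30, n₂ = 40 ≥ 30), so a z-interval for the difference of means applies.

Point estimate: x̄₁ - x̄₂ = 47 - 57 = -10

Standard error: SE = √(s₁²/n₁ + s₂²/n₂)
= √(9²/50 + 8²/40)
= √(1.620000 + 1.600000)
= 1.794436

For 95% confidence, z* = 1.96 (from standard normal table)
Margin of error: E = z* × SE = 1.96 × 1.794436 = 3.5171

Z-interval: (x̄₁ - x̄₂) ± E = -10 ± 3.5171 = (-13.5171, -6.4829)

Rounded to 2 decimal places:

(-13.52, -6.48)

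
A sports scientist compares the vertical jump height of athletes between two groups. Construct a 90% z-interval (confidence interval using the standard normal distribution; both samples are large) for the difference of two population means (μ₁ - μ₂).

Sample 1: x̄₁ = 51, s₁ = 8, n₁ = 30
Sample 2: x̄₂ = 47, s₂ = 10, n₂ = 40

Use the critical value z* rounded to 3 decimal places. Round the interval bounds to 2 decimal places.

Both samples are large (n₁ = 30 ≥ 30, n₂ = 40 ≥ 30), so a z-interval for the difference of means applies.

Point estimate: x̄₁ - x̄₂ = 51 - 47 = 4

Standard error: SE = √(s₁²/n₁ + s₂²/n₂)
= √(8²/30 + 10²/40)
= √(2.133333 + 2.500000)
= 2.152518

For 90% confidence, z* = 1.645 (from standard normal table)
Margin of error: E = z* × SE = 1.645 × 2.152518 = 3.5409

Z-interval: (x̄₁ - x̄₂) ± E = 4 ± 3.5409 = (0.4591, 7.5409)

Rounded to 2 decimal places:

(0.46, 7.54)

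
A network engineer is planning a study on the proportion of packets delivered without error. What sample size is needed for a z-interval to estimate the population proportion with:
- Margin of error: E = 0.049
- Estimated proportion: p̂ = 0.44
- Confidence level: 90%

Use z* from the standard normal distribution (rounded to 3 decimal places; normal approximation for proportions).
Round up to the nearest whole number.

Using z* for proportion z-interval (normal approximation).

For 90% confidence, z* = 1.645 (from standard normal table)

Sample size formula for proportion z-interval: n = z*²p̂(1-p̂)/E²

n = 1.645² × 0.44 × 0.56 / 0.049²
  = 2.706025 × 0.2464 / 0.002401
  = 277.7029

Round up to the nearest whole number: n = 278

278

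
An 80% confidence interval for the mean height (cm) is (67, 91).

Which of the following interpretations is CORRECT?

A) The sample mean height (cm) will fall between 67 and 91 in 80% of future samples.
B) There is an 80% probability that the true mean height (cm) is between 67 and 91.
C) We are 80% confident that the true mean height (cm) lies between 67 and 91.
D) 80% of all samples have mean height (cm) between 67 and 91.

A confidence interval represents our confidence in the procedure, not a probability statement about the parameter.

Key concept: If we repeated this sampling process many times and computed an 80% CI each time, about 80% of those intervals would contain the true population parameter.

For this specific interval (67, 91):
- Midpoint (point estimate): 79
- Margin of error: 12

The correct interpretation is the one stating confidence that the true parameter lies in the interval — option C.

C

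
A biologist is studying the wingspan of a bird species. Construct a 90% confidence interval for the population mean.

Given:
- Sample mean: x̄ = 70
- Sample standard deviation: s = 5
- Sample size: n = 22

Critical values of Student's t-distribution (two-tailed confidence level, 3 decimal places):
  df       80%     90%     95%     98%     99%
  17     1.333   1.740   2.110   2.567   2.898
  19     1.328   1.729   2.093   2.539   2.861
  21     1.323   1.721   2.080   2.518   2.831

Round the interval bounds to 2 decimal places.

The population standard deviation σ is unknown (only the sample standard deviation s is given), so use a t-interval with df = n - 1 = 22 - 1 = 21.

For 90% confidence with df = 21, t* = 1.721 (from t-table)

Standard error: SE = s/√n = 5/√22 = 1.066004

Margin of error: E = t* × SE = 1.721 × 1.066004 = 1.8346

T-interval: x̄ ± E = 70 ± 1.8346 = (68.1654, 71.8346)

Rounded to 2 decimal places:

(68.17, 71.83)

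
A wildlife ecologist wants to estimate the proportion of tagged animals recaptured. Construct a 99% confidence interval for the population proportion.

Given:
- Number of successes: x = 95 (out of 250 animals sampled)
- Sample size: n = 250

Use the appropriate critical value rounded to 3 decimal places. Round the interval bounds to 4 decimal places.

Sample proportion: p̂ = 95/250 = 0.380000

Check conditions for normal approximation:
  np̂ = 95 ≥ 10 ✓
  n(1-p̂) = 155 ≥ 10 ✓

The sample is large enough, so use a z-interval (normal approximation) for the proportion.

For 99% confidence, z* = 2.576 (from standard normal table)

Standard error: SE = √(p̂(1-p̂)/n) = √(0.380000×0.620000/250) = 0.03069853

Margin of error: E = z* × SE = 2.576 × 0.03069853 = 0.079079

Z-interval: p̂ ± E = 0.380000 ± 0.079079 = (0.300921, 0.459079)

Rounded to 4 decimal places:

(0.3009, 0.4591)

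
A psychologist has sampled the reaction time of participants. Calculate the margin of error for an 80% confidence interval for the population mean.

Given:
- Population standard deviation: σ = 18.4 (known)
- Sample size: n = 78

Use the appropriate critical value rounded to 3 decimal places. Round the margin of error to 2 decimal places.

The population standard deviation σ is known, so use the z-interval margin of error formula.

For 80% confidence, z* = 1.282 (from standard normal table)

Margin of error formula for z-interval: E = z* × σ/√n

E = 1.282 × 18.4/√78
  = 1.282 × 2.083390
  = 2.6709

Rounded to 2 decimal places:

2.67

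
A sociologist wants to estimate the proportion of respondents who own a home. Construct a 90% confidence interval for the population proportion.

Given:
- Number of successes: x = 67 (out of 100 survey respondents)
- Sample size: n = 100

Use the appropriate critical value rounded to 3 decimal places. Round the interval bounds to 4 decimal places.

Sample proportion: p̂ = 67/100 = 0.67000000

Check conditions for normal approximation:
  np̂ = 67 ≥ 10 ✓
  n(1-p̂) = 33 ≥ 10 ✓

The sample is large enough, so use a z-interval (normal approximation) for the proportion.

For 90% confidence, z* = 1.645 (from standard normal table)

Standard error: SE = √(p̂(1-p̂)/n) = √(0.67000000×0.33000000/100) = 0.0470212718

Margin of error: E = z* × SE = 1.645 × 0.0470212718 = 0.07734999

Z-interval: p̂ ± E = 0.67000000 ± 0.07734999 = (0.59265001, 0.74734999)

Rounded to 4 decimal places:

(0.5927, 0.7473)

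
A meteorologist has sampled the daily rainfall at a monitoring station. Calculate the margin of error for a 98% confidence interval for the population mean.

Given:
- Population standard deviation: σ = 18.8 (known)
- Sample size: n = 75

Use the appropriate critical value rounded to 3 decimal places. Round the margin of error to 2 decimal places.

The population standard deviation σ is known, so use the z-interval margin of error formula.

For 98% confidence, z* = 2.326 (from standard normal table)

Margin of error formula for z-interval: E = z* × σ/√n

E = 2.326 × 18.8/√75
  = 2.326 × 2.170837
  = 5.0494

Rounded to 2 decimal places:

5.05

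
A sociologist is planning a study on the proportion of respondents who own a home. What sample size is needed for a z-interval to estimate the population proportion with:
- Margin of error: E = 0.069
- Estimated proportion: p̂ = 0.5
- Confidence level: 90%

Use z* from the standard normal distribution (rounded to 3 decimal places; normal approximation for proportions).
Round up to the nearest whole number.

Using z* for proportion z-interval (normal approximation).

For 90% confidence, z* = 1.645 (from standard normal table)

Sample size formula for proportion z-interval: n = z*²p̂(1-p̂)/E²

n = 1.645² × 0.5 × 0.5 / 0.069²
  = 2.706025 × 0.25 / 0.004761
  = 142.0933

Round up to the nearest whole number: n = 143

143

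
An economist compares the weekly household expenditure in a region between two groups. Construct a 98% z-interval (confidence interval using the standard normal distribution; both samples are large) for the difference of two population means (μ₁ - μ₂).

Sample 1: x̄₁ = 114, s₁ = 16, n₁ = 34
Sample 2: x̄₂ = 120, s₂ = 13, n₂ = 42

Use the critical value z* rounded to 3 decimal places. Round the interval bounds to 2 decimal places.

Both samples are large (n₁ = 34 ≥ 30, n₂ = 42 ≥ 30), so a z-interval for the difference of means applies.

Point estimate: x̄₁ - x̄₂ = 114 - 120 = -6

Standard error: SE = √(s₁²/n₁ + s₂²/n₂)
= √(16²/34 + 13²/42)
= √(7.529412 + 4.023810)
= 3.399003

For 98% confidence, z* = 2.326 (from standard normal table)
Margin of error: E = z* × SE = 2.326 × 3.399003 = 7.9061

Z-interval: (x̄₁ - x̄₂) ± E = -6 ± 7.9061 = (-13.9061, 1.9061)

Rounded to 2 decimal places:

(-13.91, 1.91)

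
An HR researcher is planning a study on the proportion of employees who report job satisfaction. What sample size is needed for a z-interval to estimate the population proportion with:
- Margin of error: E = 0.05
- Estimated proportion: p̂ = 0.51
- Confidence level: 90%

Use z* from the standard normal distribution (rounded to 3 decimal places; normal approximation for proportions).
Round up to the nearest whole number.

Using z* for proportion z-interval (normal approximation).

For 90% confidence, z* = 1.645 (from standard normal table)

Sample size formula for proportion z-interval: n = z*²p̂(1-p̂)/E²

n = 1.645² × 0.51 × 0.49 / 0.05²
  = 2.706025 × 0.2499 / 0.0025
  = 270.4943

Round up to the nearest whole number: n = 271

271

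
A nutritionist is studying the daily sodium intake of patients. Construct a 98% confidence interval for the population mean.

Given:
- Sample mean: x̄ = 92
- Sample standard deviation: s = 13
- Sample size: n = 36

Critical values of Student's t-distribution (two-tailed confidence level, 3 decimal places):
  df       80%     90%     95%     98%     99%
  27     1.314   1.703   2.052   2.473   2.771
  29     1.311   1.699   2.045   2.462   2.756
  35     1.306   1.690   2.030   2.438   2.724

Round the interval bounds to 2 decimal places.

The population standard deviation σ is unknown (only the sample standard deviation s is given), so use a t-interval with df = n - 1 = 36 - 1 = 35.

For 98% confidence with df = 35, t* = 2.438 (from t-table)

Standard error: SE = s/√n = 13/√36 = 2.166667

Margin of error: E = t* × SE = 2.438 × 2.166667 = 5.2823

T-interval: x̄ ± E = 92 ± 5.2823 = (86.7177, 97.2823)

Rounded to 2 decimal places:

(86.72, 97.28)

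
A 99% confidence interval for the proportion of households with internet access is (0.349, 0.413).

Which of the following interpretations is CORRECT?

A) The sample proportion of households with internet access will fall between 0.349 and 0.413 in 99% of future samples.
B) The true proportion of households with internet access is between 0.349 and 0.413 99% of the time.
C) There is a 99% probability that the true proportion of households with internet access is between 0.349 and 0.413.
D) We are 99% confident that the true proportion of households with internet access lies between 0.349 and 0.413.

A confidence interval represents our confidence in the procedure, not a probability statement about the parameter.

Key concept: If we repeated this sampling process many times and computed a 99% CI each time, about 99% of those intervals would contain the true population parameter.

For this specific interval (0.349, 0.413):
- Midpoint (point estimate): 0.381
- Margin of error: 0.032

The correct interpretation is the one stating confidence that the true parameter lies in the interval — option D.

D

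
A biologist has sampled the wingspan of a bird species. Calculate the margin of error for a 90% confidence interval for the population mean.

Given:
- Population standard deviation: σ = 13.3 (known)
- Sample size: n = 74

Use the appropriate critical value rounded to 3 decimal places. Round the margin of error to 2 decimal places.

The population standard deviation σ is known, so use the z-interval margin of error formula.

For 90% confidence, z* = 1.645 (from standard normal table)

Margin of error formula for z-interval: E = z* × σ/√n

E = 1.645 × 13.3/√74
  = 1.645 × 1.546094
  = 2.5433

Rounded to 2 decimal places:

2.54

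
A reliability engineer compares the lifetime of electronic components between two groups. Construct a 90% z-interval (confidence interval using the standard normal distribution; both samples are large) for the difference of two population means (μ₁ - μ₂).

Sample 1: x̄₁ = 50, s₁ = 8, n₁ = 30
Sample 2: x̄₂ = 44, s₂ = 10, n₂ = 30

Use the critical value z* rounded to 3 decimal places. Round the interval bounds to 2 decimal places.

Both samples are large (n₁ = 30 ≥ 30, n₂ = 30 ≥ 30), so a z-interval for the difference of means applies.

Point estimate: x̄₁ - x̄₂ = 50 - 44 = 6

Standard error: SE = √(s₁²/n₁ + s₂²/n₂)
= √(8²/30 + 10²/30)
= √(2.133333 + 3.333333)
= 2.338090

For 90% confidence, z* = 1.645 (from standard normal table)
Margin of error: E = z* × SE = 1.645 × 2.338090 = 3.8462

Z-interval: (x̄₁ - x̄₂) ± E = 6 ± 3.8462 = (2.1538, 9.8462)

Rounded to 2 decimal places:

(2.15, 9.85)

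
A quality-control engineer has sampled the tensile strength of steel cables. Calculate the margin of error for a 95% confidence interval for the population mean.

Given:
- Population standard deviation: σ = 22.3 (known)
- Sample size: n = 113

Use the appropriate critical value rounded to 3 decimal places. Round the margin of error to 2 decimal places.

The population standard deviation σ is known, so use the z-interval margin of error formula.

For 95% confidence, z* = 1.96 (from standard normal table)

Margin of error formula for z-interval: E = z* × σ/√n

E = 1.96 × 22.3/√113
  = 1.96 × 2.097808
  = 4.1117

Rounded to 2 decimal places:

4.11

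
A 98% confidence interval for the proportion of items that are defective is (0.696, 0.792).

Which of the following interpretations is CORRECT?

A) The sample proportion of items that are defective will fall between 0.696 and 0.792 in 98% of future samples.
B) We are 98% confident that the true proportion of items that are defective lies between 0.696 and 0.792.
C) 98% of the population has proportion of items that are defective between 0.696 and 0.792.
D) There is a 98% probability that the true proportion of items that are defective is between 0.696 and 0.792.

A confidence interval represents our confidence in the procedure, not a probability statement about the parameter.

Key concept: If we repeated this sampling process many times and computed a 98% CI each time, about 98% of those intervals would contain the true population parameter.

For this specific interval (0.696, 0.792):
- Midpoint (point estimate): 0.744
- Margin of error: 0.048

The correct interpretation is the one stating confidence that the true parameter lies in the interval — option B.

B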